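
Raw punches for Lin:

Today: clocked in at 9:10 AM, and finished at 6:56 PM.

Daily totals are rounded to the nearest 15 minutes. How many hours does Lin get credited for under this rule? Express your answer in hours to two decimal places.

Today: 9:10 AM–6:56 PM = 9 h 46 min → rounds to 9 h 45 min

9.75 hours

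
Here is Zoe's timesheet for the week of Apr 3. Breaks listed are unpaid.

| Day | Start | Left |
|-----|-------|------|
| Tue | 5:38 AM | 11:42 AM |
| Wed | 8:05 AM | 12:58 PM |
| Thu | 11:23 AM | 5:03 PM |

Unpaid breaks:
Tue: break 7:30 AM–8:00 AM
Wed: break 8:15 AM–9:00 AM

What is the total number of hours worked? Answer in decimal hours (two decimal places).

Tue: 5:38 AM–11:42 AM = 6 h 4 min; less 30 min break → 5 h 34 min
Wed: 8:05 AM–12:58 PM = 4 h 53 min; less 45 min break → 4 h 8 min
Thu: 11:23 AM–5:03 PM = 5 h 40 min
Total: 5 h 34 min + 4 h 8 min + 5 h 40 min = 15 h 22 min.

15.37 hours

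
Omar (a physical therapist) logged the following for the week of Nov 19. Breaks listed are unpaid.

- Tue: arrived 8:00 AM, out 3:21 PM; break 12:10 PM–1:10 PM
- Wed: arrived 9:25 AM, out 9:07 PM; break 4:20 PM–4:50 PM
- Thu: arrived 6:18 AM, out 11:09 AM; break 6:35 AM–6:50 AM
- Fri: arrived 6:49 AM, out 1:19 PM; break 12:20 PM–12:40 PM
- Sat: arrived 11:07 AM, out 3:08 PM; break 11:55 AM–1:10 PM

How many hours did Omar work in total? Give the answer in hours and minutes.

31 h 5 min

Tue: 8:00 AM–3:21 PM = 7 h 21 min; less 60 min break → 6 h 21 min
Wed: 9:25 AM–9:07 PM = 11 h 42 min; less 30 min break → 11 h 12 min
Thu: 6:18 AM–11:09 AM = 4 h 51 min; less 15 min break → 4 h 36 min
Fri: 6:49 AM–1:19 PM = 6 h 30 min; less 20 min break → 6 h 10 min
Sat: 11:07 AM–3:08 PM = 4 h 1 min; less 75 min break → 2 h 46 min
Total: 6 h 21 min + 11 h 12 min + 4 h 36 min + 6 h 10 min + 2 h 46 min = 31 h 5 min.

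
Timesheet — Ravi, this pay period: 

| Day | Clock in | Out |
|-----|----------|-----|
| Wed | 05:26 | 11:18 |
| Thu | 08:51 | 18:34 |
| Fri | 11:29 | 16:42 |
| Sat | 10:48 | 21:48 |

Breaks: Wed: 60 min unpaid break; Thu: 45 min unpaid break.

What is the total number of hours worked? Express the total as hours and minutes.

Wed: 05:26–11:18 = 5 h 52 min; less 60 min break → 4 h 52 min
Thu: 08:51–18:34 = 9 h 43 min; less 45 min break → 8 h 58 min
Fri: 11:29–16:42 = 5 h 13 min
Sat: 10:48–21:48 = 11 h 0 min
Total: 4 h 52 min + 8 h 58 min + 5 h 13 min + 11 h 0 min = 30 h 3 min.

30 h 3 min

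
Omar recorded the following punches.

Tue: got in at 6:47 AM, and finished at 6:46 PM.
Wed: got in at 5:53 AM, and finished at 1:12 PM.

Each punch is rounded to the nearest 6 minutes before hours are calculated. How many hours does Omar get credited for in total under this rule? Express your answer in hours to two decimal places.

Tue: in 6:47 AM→6:48 AM, out 6:46 PM→6:48 PM; 12 h 0 min
Wed: in 5:53 AM→5:54 AM, out 1:12 PM→1:12 PM; 7 h 18 min
Total credited: 19 h 18 min.

19.30 hours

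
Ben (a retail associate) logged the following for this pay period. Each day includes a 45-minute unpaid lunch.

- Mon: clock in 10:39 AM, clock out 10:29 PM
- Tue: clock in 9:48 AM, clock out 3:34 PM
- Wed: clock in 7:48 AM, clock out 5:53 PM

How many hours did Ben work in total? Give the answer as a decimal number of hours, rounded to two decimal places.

Mon: 10:39 AM–10:29 PM = 11 h 50 min; less 45 min break → 11 h 5 min
Tue: 9:48 AM–3:34 PM = 5 h 46 min; less 45 min break → 5 h 1 min
Wed: 7:48 AM–5:53 PM = 10 h 5 min; less 45 min break → 9 h 20 min
Total: 11 h 5 min + 5 h 1 min + 9 h 20 min = 25 h 26 min.

25.43 hours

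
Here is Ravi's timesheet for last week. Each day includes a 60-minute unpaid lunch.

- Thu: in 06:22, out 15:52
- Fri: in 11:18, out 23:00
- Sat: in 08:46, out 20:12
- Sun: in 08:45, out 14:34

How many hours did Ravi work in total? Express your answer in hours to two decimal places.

Thu: 06:22–15:52 = 9 h 30 min; less 60 min break → 8 h 30 min
Fri: 11:18–23:00 = 11 h 42 min; less 60 min break → 10 h 42 min
Sat: 08:46–20:12 = 11 h 26 min; less 60 min break → 10 h 26 min
Sun: 08:45–14:34 = 5 h 49 min; less 60 min break → 4 h 49 min
Total: 8 h 30 min + 10 h 42 min + 10 h 26 min + 4 h 49 min = 34 h 27 min.

34.45 hours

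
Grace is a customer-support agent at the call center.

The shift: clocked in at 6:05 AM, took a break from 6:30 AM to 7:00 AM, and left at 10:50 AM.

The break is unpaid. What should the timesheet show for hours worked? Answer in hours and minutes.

4 h 15 min

The shift: 6:05 AM–10:50 AM = 4 h 45 min; less 30 min break → 4 h 15 min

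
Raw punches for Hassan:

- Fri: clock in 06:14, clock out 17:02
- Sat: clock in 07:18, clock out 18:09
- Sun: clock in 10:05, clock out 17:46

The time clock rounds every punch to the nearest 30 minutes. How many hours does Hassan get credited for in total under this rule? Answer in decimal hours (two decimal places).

29.50 hours

Fri: in 06:14→06:00, out 17:02→17:00; 11 h 0 min
Sat: in 07:18→07:30, out 18:09→18:00; 10 h 30 min
Sun: in 10:05→10:00, out 17:46→18:00; 8 h 0 min
Total credited: 29 h 30 min.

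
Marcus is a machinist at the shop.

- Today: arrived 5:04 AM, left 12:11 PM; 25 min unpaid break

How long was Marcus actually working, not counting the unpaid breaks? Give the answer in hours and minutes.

Today: 5:04 AM–12:11 PM = 7 h 7 min; less 25 min break → 6 h 42 min

6 h 42 min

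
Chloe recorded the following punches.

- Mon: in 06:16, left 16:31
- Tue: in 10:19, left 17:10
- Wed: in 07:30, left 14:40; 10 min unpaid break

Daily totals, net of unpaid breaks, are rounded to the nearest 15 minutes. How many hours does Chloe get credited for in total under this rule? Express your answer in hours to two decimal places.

24.00 hours

Mon: 06:16–16:31 = 10 h 15 min → rounds to 10 h 15 min
Tue: 10:19–17:10 = 6 h 51 min → rounds to 6 h 45 min
Wed: 07:30–14:40 = 7 h 10 min − 10 min = 7 h 0 min → rounds to 7 h 0 min
Total credited: 24 h 0 min.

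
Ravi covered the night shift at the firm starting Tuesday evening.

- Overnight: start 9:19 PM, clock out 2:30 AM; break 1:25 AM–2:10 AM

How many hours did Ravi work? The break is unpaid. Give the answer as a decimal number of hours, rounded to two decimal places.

4.43 hours

Overnight: 9:19 PM → midnight = 2 h 41 min; midnight → 2:30 AM = 2 h 30 min; span 5 h 11 min; less 45 min break → 4 h 26 min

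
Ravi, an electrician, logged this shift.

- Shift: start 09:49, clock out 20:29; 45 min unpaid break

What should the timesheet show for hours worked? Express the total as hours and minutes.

Shift: 09:49–20:29 = 10 h 40 min; less 45 min break → 9 h 55 min

9 h 55 min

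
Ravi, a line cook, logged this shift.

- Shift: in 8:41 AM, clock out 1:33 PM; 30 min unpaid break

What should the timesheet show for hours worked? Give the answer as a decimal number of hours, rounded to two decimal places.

Shift: 8:41 AM–1:33 PM = 4 h 52 min; less 30 min break → 4 h 22 min

4.37 hours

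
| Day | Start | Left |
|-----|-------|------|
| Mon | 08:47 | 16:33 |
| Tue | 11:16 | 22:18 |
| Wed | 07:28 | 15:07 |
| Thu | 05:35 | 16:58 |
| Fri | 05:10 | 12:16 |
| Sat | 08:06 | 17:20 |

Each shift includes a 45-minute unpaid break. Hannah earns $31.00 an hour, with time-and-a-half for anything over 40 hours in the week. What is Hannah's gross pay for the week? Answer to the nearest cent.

$1689.50

Mon: 08:47–16:33 = 7 h 46 min; less 45 min break → 7 h 1 min
Tue: 11:16–22:18 = 11 h 2 min; less 45 min break → 10 h 17 min
Wed: 07:28–15:07 = 7 h 39 min; less 45 min break → 6 h 54 min
Thu: 05:35–16:58 = 11 h 23 min; less 45 min break → 10 h 38 min
Fri: 05:10–12:16 = 7 h 6 min; less 45 min break → 6 h 21 min
Sat: 08:06–17:20 = 9 h 14 min; less 45 min break → 8 h 29 min
Total worked: 49 h 40 min = 2980 min.
Regular 40 h 0 min = 2400 min at $31.00/h; overtime 9 h 40 min = 580 min at $46.50/h.
Pay = (2400 × $31.00 + 580 × $46.50) ÷ 60 = $1689.50.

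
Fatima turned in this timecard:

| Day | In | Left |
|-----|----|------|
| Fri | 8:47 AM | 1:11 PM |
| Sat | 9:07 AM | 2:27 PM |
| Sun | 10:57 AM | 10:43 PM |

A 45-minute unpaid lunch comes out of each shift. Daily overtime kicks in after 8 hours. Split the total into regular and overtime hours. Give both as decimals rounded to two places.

Fri: 8:47 AM–1:11 PM = 4 h 24 min; less 45 min break → 3 h 39 min
Sat: 9:07 AM–2:27 PM = 5 h 20 min; less 45 min break → 4 h 35 min
Sun: 10:57 AM–10:43 PM = 11 h 46 min; less 45 min break → 11 h 1 min
Fri reg 3 h 39 min / OT 0 h 0 min; Sat reg 4 h 35 min / OT 0 h 0 min; Sun reg 8 h 0 min / OT 3 h 1 min.
Totals: regular 16 h 14 min, overtime 3 h 1 min.

Regular 16.23 hours, overtime 3.02 hours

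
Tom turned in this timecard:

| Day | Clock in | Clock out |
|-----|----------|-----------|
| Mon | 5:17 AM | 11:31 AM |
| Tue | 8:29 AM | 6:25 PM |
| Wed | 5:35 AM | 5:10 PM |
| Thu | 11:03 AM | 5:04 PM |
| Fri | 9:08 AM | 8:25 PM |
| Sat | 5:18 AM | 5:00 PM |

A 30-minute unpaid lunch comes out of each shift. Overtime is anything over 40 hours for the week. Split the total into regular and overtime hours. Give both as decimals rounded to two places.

Mon: 5:17 AM–11:31 AM = 6 h 14 min; less 30 min break → 5 h 44 min
Tue: 8:29 AM–6:25 PM = 9 h 56 min; less 30 min break → 9 h 26 min
Wed: 5:35 AM–5:10 PM = 11 h 35 min; less 30 min break → 11 h 5 min
Thu: 11:03 AM–5:04 PM = 6 h 1 min; less 30 min break → 5 h 31 min
Fri: 9:08 AM–8:25 PM = 11 h 17 min; less 30 min break → 10 h 47 min
Sat: 5:18 AM–5:00 PM = 11 h 42 min; less 30 min break → 11 h 12 min
Total worked: 53 h 45 min = 53.75 h.
Threshold 40 h → overtime 13 h 45 min, regular 40 h 0 min.

Regular 40.00 hours, overtime 13.75 hours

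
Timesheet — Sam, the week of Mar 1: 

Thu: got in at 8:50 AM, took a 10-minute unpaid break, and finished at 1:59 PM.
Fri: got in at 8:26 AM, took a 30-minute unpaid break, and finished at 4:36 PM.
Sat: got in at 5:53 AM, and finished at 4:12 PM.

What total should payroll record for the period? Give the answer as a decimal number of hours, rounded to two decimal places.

22.97 hours

Thu: 8:50 AM–1:59 PM = 5 h 9 min; less 10 min break → 4 h 59 min
Fri: 8:26 AM–4:36 PM = 8 h 10 min; less 30 min break → 7 h 40 min
Sat: 5:53 AM–4:12 PM = 10 h 19 min
Total: 4 h 59 min + 7 h 40 min + 10 h 19 min = 22 h 58 min.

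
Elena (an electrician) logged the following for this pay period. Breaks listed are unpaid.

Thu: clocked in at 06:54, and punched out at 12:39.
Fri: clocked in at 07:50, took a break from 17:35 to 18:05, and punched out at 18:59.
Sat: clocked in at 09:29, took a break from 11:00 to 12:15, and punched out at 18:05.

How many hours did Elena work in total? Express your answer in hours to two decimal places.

23.75 hours

Thu: 06:54–12:39 = 5 h 45 min
Fri: 07:50–18:59 = 11 h 9 min; less 30 min break → 10 h 39 min
Sat: 09:29–18:05 = 8 h 36 min; less 75 min break → 7 h 21 min
Total: 5 h 45 min + 10 h 39 min + 7 h 21 min = 23 h 45 min.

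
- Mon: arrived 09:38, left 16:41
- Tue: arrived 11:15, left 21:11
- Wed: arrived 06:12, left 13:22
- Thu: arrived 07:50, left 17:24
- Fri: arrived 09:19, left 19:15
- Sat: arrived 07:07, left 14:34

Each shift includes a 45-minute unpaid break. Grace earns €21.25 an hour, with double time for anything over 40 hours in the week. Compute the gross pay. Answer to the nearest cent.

€1130.50

Mon: 09:38–16:41 = 7 h 3 min; less 45 min break → 6 h 18 min
Tue: 11:15–21:11 = 9 h 56 min; less 45 min break → 9 h 11 min
Wed: 06:12–13:22 = 7 h 10 min; less 45 min break → 6 h 25 min
Thu: 07:50–17:24 = 9 h 34 min; less 45 min break → 8 h 49 min
Fri: 09:19–19:15 = 9 h 56 min; less 45 min break → 9 h 11 min
Sat: 07:07–14:34 = 7 h 27 min; less 45 min break → 6 h 42 min
Total worked: 46 h 36 min = 2796 min.
Regular 40 h 0 min = 2400 min at €21.25/h; overtime 6 h 36 min = 396 min at €42.50/h.
Pay = (2400 × €21.25 + 396 × €42.50) ÷ 60 = €1130.50.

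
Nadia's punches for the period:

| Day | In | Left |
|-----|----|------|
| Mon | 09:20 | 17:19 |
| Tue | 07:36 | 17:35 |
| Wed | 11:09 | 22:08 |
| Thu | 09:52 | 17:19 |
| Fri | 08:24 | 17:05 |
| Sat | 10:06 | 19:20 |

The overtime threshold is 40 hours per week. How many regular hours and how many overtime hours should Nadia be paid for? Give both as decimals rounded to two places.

Regular 40.00 hours, overtime 14.32 hours

Mon: 09:20–17:19 = 7 h 59 min
Tue: 07:36–17:35 = 9 h 59 min
Wed: 11:09–22:08 = 10 h 59 min
Thu: 09:52–17:19 = 7 h 27 min
Fri: 08:24–17:05 = 8 h 41 min
Sat: 10:06–19:20 = 9 h 14 min
Total worked: 54 h 19 min = 54.32 h.
Threshold 40 h → overtime 14 h 19 min, regular 40 h 0 min.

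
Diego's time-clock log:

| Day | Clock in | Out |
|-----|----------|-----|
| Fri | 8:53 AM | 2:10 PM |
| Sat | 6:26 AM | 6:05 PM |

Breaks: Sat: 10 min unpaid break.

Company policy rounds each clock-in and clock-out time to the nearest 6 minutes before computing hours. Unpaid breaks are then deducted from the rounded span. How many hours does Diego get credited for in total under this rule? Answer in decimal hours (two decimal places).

16.83 hours

Fri: in 8:53 AM→8:54 AM, out 2:10 PM→2:12 PM; 5 h 18 min
Sat: in 6:26 AM→6:24 AM, out 6:05 PM→6:06 PM; 11 h 42 min − 10 min = 11 h 32 min
Total credited: 16 h 50 min.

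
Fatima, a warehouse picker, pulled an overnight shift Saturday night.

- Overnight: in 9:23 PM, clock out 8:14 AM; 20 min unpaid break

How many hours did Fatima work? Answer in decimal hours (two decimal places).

10.52 hours

Overnight: 9:23 PM → midnight = 2 h 37 min; midnight → 8:14 AM = 8 h 14 min; span 10 h 51 min; less 20 min break → 10 h 31 min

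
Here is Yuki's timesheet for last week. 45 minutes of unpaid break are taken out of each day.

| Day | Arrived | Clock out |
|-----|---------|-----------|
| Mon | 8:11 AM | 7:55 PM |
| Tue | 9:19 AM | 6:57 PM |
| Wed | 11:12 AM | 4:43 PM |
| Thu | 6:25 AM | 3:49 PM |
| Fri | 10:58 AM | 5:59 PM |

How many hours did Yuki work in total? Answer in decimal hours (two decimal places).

39.55 hours

Mon: 8:11 AM–7:55 PM = 11 h 44 min; less 45 min break → 10 h 59 min
Tue: 9:19 AM–6:57 PM = 9 h 38 min; less 45 min break → 8 h 53 min
Wed: 11:12 AM–4:43 PM = 5 h 31 min; less 45 min break → 4 h 46 min
Thu: 6:25 AM–3:49 PM = 9 h 24 min; less 45 min break → 8 h 39 min
Fri: 10:58 AM–5:59 PM = 7 h 1 min; less 45 min break → 6 h 16 min
Total: 10 h 59 min + 8 h 53 min + 4 h 46 min + 8 h 39 min + 6 h 16 min = 39 h 33 min.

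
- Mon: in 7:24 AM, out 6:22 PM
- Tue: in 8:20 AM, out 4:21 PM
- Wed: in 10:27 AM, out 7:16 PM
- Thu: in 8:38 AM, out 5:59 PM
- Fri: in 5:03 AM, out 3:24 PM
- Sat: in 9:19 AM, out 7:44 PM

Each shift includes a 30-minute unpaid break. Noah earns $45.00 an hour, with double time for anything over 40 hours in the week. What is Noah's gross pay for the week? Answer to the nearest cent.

$3142.50

Mon: 7:24 AM–6:22 PM = 10 h 58 min; less 30 min break → 10 h 28 min
Tue: 8:20 AM–4:21 PM = 8 h 1 min; less 30 min break → 7 h 31 min
Wed: 10:27 AM–7:16 PM = 8 h 49 min; less 30 min break → 8 h 19 min
Thu: 8:38 AM–5:59 PM = 9 h 21 min; less 30 min break → 8 h 51 min
Fri: 5:03 AM–3:24 PM = 10 h 21 min; less 30 min break → 9 h 51 min
Sat: 9:19 AM–7:44 PM = 10 h 25 min; less 30 min break → 9 h 55 min
Total worked: 54 h 55 min = 3295 min.
Regular 40 h 0 min = 2400 min at $45.00/h; overtime 14 h 55 min = 895 min at $90.00/h.
Pay = (2400 × $45.00 + 895 × $90.00) ÷ 60 = $3142.50.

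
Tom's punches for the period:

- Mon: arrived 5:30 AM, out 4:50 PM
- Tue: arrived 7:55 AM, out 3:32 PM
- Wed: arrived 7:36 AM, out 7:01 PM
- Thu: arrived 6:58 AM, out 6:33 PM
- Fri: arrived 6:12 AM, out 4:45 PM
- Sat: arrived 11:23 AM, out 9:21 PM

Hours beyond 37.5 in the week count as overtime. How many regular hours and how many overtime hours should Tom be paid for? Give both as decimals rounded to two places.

Mon: 5:30 AM–4:50 PM = 11 h 20 min
Tue: 7:55 AM–3:32 PM = 7 h 37 min
Wed: 7:36 AM–7:01 PM = 11 h 25 min
Thu: 6:58 AM–6:33 PM = 11 h 35 min
Fri: 6:12 AM–4:45 PM = 10 h 33 min
Sat: 11:23 AM–9:21 PM = 9 h 58 min
Total worked: 62 h 28 min = 62.47 h.
Threshold 37.5 h → overtime 24 h 58 min, regular 37 h 30 min.

Regular 37.50 hours, overtime 24.97 hours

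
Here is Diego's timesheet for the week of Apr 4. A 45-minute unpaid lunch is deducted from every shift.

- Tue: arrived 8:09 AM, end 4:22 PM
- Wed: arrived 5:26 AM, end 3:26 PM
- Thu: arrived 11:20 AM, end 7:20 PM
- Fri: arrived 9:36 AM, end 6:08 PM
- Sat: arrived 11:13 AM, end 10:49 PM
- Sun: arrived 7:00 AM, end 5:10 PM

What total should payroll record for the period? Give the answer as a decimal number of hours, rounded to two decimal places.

Tue: 8:09 AM–4:22 PM = 8 h 13 min; less 45 min break → 7 h 28 min
Wed: 5:26 AM–3:26 PM = 10 h 0 min; less 45 min break → 9 h 15 min
Thu: 11:20 AM–7:20 PM = 8 h 0 min; less 45 min break → 7 h 15 min
Fri: 9:36 AM–6:08 PM = 8 h 32 min; less 45 min break → 7 h 47 min
Sat: 11:13 AM–10:49 PM = 11 h 36 min; less 45 min break → 10 h 51 min
Sun: 7:00 AM–5:10 PM = 10 h 10 min; less 45 min break → 9 h 25 min
Total: 7 h 28 min + 9 h 15 min + 7 h 15 min + 7 h 47 min + 10 h 51 min + 9 h 25 min = 52 h 1 min.

52.02 hours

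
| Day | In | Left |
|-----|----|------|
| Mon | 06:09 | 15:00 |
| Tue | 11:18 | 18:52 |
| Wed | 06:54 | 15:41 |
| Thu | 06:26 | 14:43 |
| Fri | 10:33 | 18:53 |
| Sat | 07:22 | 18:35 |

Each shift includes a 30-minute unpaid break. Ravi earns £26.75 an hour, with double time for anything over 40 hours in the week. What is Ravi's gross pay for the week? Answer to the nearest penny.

£1606.78

Mon: 06:09–15:00 = 8 h 51 min; less 30 min break → 8 h 21 min
Tue: 11:18–18:52 = 7 h 34 min; less 30 min break → 7 h 4 min
Wed: 06:54–15:41 = 8 h 47 min; less 30 min break → 8 h 17 min
Thu: 06:26–14:43 = 8 h 17 min; less 30 min break → 7 h 47 min
Fri: 10:33–18:53 = 8 h 20 min; less 30 min break → 7 h 50 min
Sat: 07:22–18:35 = 11 h 13 min; less 30 min break → 10 h 43 min
Total worked: 50 h 2 min = 3002 min.
Regular 40 h 0 min = 2400 min at £26.75/h; overtime 10 h 2 min = 602 min at £53.50/h.
Pay = (2400 × £26.75 + 602 × £53.50) ÷ 60 = £1606.78.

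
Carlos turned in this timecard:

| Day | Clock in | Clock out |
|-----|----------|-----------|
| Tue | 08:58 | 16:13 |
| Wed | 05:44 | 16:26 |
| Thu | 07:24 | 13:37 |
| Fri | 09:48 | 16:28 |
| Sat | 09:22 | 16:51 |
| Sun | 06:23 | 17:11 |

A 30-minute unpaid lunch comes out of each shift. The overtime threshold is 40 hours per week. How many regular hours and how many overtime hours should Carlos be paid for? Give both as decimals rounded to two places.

Regular 40.00 hours, overtime 6.12 hours

Tue: 08:58–16:13 = 7 h 15 min; less 30 min break → 6 h 45 min
Wed: 05:44–16:26 = 10 h 42 min; less 30 min break → 10 h 12 min
Thu: 07:24–13:37 = 6 h 13 min; less 30 min break → 5 h 43 min
Fri: 09:48–16:28 = 6 h 40 min; less 30 min break → 6 h 10 min
Sat: 09:22–16:51 = 7 h 29 min; less 30 min break → 6 h 59 min
Sun: 06:23–17:11 = 10 h 48 min; less 30 min break → 10 h 18 min
Total worked: 46 h 7 min = 46.12 h.
Threshold 40 h → overtime 6 h 7 min, regular 40 h 0 min.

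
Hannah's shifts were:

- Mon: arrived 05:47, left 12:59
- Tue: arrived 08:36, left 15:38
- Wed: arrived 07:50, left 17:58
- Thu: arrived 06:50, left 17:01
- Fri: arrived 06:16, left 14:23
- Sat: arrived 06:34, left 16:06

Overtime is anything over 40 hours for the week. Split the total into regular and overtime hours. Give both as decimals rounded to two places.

Mon: 05:47–12:59 = 7 h 12 min
Tue: 08:36–15:38 = 7 h 2 min
Wed: 07:50–17:58 = 10 h 8 min
Thu: 06:50–17:01 = 10 h 11 min
Fri: 06:16–14:23 = 8 h 7 min
Sat: 06:34–16:06 = 9 h 32 min
Total worked: 52 h 12 min = 52.20 h.
Threshold 40 h → overtime 12 h 12 min, regular 40 h 0 min.

Regular 40.00 hours, overtime 12.20 hours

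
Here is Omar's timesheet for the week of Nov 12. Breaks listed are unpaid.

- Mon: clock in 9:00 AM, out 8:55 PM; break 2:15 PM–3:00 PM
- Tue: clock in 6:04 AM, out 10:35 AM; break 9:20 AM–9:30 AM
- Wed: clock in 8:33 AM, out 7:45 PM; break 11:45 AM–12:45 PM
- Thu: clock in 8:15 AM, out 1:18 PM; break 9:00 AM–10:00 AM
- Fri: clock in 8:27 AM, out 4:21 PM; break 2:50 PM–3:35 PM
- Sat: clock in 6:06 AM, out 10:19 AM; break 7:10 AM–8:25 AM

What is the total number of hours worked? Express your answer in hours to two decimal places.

39.88 hours

Mon: 9:00 AM–8:55 PM = 11 h 55 min; less 45 min break → 11 h 10 min
Tue: 6:04 AM–10:35 AM = 4 h 31 min; less 10 min break → 4 h 21 min
Wed: 8:33 AM–7:45 PM = 11 h 12 min; less 60 min break → 10 h 12 min
Thu: 8:15 AM–1:18 PM = 5 h 3 min; less 60 min break → 4 h 3 min
Fri: 8:27 AM–4:21 PM = 7 h 54 min; less 45 min break → 7 h 9 min
Sat: 6:06 AM–10:19 AM = 4 h 13 min; less 75 min break → 2 h 58 min
Total: 11 h 10 min + 4 h 21 min + 10 h 12 min + 4 h 3 min + 7 h 9 min + 2 h 58 min = 39 h 53 min.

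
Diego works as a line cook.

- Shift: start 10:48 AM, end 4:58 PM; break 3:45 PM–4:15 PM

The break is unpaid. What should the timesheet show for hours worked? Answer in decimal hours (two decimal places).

Shift: 10:48 AM–4:58 PM = 6 h 10 min; less 30 min break → 5 h 40 min

5.67 hours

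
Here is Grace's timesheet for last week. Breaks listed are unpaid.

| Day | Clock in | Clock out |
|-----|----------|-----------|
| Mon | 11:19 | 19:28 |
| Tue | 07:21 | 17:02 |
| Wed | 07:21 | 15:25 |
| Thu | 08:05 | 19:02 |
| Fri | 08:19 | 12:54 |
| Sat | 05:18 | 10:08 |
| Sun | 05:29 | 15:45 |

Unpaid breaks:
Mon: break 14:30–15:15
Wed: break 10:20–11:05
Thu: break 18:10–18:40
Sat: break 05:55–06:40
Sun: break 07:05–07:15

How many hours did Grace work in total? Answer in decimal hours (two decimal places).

Mon: 11:19–19:28 = 8 h 9 min; less 45 min break → 7 h 24 min
Tue: 07:21–17:02 = 9 h 41 min
Wed: 07:21–15:25 = 8 h 4 min; less 45 min break → 7 h 19 min
Thu: 08:05–19:02 = 10 h 57 min; less 30 min break → 10 h 27 min
Fri: 08:19–12:54 = 4 h 35 min
Sat: 05:18–10:08 = 4 h 50 min; less 45 min break → 4 h 5 min
Sun: 05:29–15:45 = 10 h 16 min; less 10 min break → 10 h 6 min
Total: 7 h 24 min + 9 h 41 min + 7 h 19 min + 10 h 27 min + 4 h 35 min + 4 h 5 min + 10 h 6 min = 53 h 37 min.

53.62 hours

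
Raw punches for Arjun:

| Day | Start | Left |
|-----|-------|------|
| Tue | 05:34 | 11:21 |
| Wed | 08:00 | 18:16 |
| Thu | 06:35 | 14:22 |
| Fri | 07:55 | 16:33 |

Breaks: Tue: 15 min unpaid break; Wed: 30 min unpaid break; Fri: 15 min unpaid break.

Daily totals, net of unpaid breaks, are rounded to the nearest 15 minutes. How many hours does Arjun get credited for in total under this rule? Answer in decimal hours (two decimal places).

Tue: 05:34–11:21 = 5 h 47 min − 15 min = 5 h 32 min → rounds to 5 h 30 min
Wed: 08:00–18:16 = 10 h 16 min − 30 min = 9 h 46 min → rounds to 9 h 45 min
Thu: 06:35–14:22 = 7 h 47 min → rounds to 7 h 45 min
Fri: 07:55–16:33 = 8 h 38 min − 15 min = 8 h 23 min → rounds to 8 h 30 min
Total credited: 31 h 30 min.

31.50 hours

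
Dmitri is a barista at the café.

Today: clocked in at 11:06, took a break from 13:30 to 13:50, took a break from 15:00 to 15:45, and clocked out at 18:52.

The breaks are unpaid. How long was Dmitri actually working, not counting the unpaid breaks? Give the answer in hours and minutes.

6 h 41 min

Today: 11:06–18:52 = 7 h 46 min; less 65 min break → 6 h 41 min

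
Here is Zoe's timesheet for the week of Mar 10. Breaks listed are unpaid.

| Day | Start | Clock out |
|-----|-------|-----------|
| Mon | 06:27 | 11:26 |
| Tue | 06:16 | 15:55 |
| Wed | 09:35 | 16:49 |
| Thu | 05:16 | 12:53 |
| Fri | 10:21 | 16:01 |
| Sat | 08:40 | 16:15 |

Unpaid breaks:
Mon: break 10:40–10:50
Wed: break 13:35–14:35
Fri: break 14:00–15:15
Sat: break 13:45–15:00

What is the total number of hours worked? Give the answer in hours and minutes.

Mon: 06:27–11:26 = 4 h 59 min; less 10 min break → 4 h 49 min
Tue: 06:16–15:55 = 9 h 39 min
Wed: 09:35–16:49 = 7 h 14 min; less 60 min break → 6 h 14 min
Thu: 05:16–12:53 = 7 h 37 min
Fri: 10:21–16:01 = 5 h 40 min; less 75 min break → 4 h 25 min
Sat: 08:40–16:15 = 7 h 35 min; less 75 min break → 6 h 20 min
Total: 4 h 49 min + 9 h 39 min + 6 h 14 min + 7 h 37 min + 4 h 25 min + 6 h 20 min = 39 h 4 min.

39 h 4 min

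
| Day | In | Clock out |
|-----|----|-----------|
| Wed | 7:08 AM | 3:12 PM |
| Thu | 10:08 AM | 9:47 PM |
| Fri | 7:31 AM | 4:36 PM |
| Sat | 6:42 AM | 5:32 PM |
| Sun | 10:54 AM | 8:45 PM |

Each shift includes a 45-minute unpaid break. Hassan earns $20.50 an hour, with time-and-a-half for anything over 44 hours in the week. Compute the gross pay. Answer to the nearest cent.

$955.30

Wed: 7:08 AM–3:12 PM = 8 h 4 min; less 45 min break → 7 h 19 min
Thu: 10:08 AM–9:47 PM = 11 h 39 min; less 45 min break → 10 h 54 min
Fri: 7:31 AM–4:36 PM = 9 h 5 min; less 45 min break → 8 h 20 min
Sat: 6:42 AM–5:32 PM = 10 h 50 min; less 45 min break → 10 h 5 min
Sun: 10:54 AM–8:45 PM = 9 h 51 min; less 45 min break → 9 h 6 min
Total worked: 45 h 44 min = 2744 min.
Regular 44 h 0 min = 2640 min at $20.50/h; overtime 1 h 44 min = 104 min at $30.75/h.
Pay = (2640 × $20.50 + 104 × $30.75) ÷ 60 = $955.30.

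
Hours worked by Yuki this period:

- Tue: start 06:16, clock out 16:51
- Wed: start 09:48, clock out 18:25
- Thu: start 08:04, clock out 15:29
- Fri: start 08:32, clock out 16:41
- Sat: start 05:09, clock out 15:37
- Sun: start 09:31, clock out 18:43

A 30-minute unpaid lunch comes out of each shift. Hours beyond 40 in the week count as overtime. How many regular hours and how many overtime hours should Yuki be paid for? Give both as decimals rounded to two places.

Regular 40.00 hours, overtime 11.43 hours

Tue: 06:16–16:51 = 10 h 35 min; less 30 min break → 10 h 5 min
Wed: 09:48–18:25 = 8 h 37 min; less 30 min break → 8 h 7 min
Thu: 08:04–15:29 = 7 h 25 min; less 30 min break → 6 h 55 min
Fri: 08:32–16:41 = 8 h 9 min; less 30 min break → 7 h 39 min
Sat: 05:09–15:37 = 10 h 28 min; less 30 min break → 9 h 58 min
Sun: 09:31–18:43 = 9 h 12 min; less 30 min break → 8 h 42 min
Total worked: 51 h 26 min = 51.43 h.
Threshold 40 h → overtime 11 h 26 min, regular 40 h 0 min.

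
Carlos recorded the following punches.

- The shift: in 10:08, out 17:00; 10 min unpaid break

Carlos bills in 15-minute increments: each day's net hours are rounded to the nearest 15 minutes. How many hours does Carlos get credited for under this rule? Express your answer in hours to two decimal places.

The shift: 10:08–17:00 = 6 h 52 min − 10 min = 6 h 42 min → rounds to 6 h 45 min

6.75 hours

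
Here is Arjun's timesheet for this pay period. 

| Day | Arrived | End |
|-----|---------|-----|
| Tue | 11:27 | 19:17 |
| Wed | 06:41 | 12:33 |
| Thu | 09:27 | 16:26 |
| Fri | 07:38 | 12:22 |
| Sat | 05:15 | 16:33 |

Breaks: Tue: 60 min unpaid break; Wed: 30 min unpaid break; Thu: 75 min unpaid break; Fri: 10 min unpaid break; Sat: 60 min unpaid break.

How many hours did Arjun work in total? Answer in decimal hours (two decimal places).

Tue: 11:27–19:17 = 7 h 50 min; less 60 min break → 6 h 50 min
Wed: 06:41–12:33 = 5 h 52 min; less 30 min break → 5 h 22 min
Thu: 09:27–16:26 = 6 h 59 min; less 75 min break → 5 h 44 min
Fri: 07:38–12:22 = 4 h 44 min; less 10 min break → 4 h 34 min
Sat: 05:15–16:33 = 11 h 18 min; less 60 min break → 10 h 18 min
Total: 6 h 50 min + 5 h 22 min + 5 h 44 min + 4 h 34 min + 10 h 18 min = 32 h 48 min.

32.80 hours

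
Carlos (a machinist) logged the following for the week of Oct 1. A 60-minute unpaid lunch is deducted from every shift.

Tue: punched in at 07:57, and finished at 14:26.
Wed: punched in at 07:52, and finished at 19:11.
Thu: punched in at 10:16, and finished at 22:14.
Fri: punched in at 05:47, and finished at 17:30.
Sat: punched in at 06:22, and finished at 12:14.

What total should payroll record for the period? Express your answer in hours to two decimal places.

42.35 hours

Tue: 07:57–14:26 = 6 h 29 min; less 60 min break → 5 h 29 min
Wed: 07:52–19:11 = 11 h 19 min; less 60 min break → 10 h 19 min
Thu: 10:16–22:14 = 11 h 58 min; less 60 min break → 10 h 58 min
Fri: 05:47–17:30 = 11 h 43 min; less 60 min break → 10 h 43 min
Sat: 06:22–12:14 = 5 h 52 min; less 60 min break → 4 h 52 min
Total: 5 h 29 min + 10 h 19 min + 10 h 58 min + 10 h 43 min + 4 h 52 min = 42 h 21 min.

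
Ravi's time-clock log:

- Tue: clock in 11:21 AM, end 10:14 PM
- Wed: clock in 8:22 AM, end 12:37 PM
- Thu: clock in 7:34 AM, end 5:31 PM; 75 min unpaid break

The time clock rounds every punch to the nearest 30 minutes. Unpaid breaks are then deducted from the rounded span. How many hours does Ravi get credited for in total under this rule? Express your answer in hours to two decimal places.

23.25 hours

Tue: in 11:21 AM→11:30 AM, out 10:14 PM→10:00 PM; 10 h 30 min
Wed: in 8:22 AM→8:30 AM, out 12:37 PM→12:30 PM; 4 h 0 min
Thu: in 7:34 AM→7:30 AM, out 5:31 PM→5:30 PM; 10 h 0 min − 75 min = 8 h 45 min
Total credited: 23 h 15 min.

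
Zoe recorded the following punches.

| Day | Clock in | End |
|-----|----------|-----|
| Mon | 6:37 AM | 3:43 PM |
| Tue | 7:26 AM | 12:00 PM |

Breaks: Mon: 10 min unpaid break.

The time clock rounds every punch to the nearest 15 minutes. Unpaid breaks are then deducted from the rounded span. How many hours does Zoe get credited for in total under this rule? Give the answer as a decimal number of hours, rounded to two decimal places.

13.58 hours

Mon: in 6:37 AM→6:30 AM, out 3:43 PM→3:45 PM; 9 h 15 min − 10 min = 9 h 5 min
Tue: in 7:26 AM→7:30 AM, out 12:00 PM→12:00 PM; 4 h 30 min
Total credited: 13 h 35 min.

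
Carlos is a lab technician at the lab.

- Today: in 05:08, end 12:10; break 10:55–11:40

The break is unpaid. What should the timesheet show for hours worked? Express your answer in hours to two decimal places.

6.28 hours

Today: 05:08–12:10 = 7 h 2 min; less 45 min break → 6 h 17 min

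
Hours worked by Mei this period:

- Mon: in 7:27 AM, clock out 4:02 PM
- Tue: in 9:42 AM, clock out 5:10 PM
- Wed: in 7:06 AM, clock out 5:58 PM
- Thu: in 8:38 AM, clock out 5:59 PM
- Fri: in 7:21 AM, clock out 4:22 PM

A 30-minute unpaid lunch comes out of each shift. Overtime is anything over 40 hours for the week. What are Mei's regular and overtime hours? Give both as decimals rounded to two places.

Mon: 7:27 AM–4:02 PM = 8 h 35 min; less 30 min break → 8 h 5 min
Tue: 9:42 AM–5:10 PM = 7 h 28 min; less 30 min break → 6 h 58 min
Wed: 7:06 AM–5:58 PM = 10 h 52 min; less 30 min break → 10 h 22 min
Thu: 8:38 AM–5:59 PM = 9 h 21 min; less 30 min break → 8 h 51 min
Fri: 7:21 AM–4:22 PM = 9 h 1 min; less 30 min break → 8 h 31 min
Total worked: 42 h 47 min = 42.78 h.
Threshold 40 h → overtime 2 h 47 min, regular 40 h 0 min.

Regular 40.00 hours, overtime 2.78 hours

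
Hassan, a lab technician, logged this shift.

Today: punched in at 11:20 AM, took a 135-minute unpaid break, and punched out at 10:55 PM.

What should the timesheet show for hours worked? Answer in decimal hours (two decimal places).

Today: 11:20 AM–10:55 PM = 11 h 35 min; less 135 min break → 9 h 20 min

9.33 hours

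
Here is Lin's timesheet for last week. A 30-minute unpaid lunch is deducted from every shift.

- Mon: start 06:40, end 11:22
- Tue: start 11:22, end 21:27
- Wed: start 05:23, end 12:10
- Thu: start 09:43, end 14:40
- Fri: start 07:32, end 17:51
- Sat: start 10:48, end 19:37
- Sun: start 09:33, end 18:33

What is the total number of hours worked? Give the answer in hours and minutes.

51 h 9 min

Mon: 06:40–11:22 = 4 h 42 min; less 30 min break → 4 h 12 min
Tue: 11:22–21:27 = 10 h 5 min; less 30 min break → 9 h 35 min
Wed: 05:23–12:10 = 6 h 47 min; less 30 min break → 6 h 17 min
Thu: 09:43–14:40 = 4 h 57 min; less 30 min break → 4 h 27 min
Fri: 07:32–17:51 = 10 h 19 min; less 30 min break → 9 h 49 min
Sat: 10:48–19:37 = 8 h 49 min; less 30 min break → 8 h 19 min
Sun: 09:33–18:33 = 9 h 0 min; less 30 min break → 8 h 30 min
Total: 4 h 12 min + 9 h 35 min + 6 h 17 min + 4 h 27 min + 9 h 49 min + 8 h 19 min + 8 h 30 min = 51 h 9 min.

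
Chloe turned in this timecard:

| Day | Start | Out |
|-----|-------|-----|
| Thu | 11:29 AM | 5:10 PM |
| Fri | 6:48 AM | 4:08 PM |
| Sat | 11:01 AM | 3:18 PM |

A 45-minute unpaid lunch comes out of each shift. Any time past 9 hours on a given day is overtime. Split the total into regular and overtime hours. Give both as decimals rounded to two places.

Regular 17.05 hours, overtime 0.00 hours

Thu: 11:29 AM–5:10 PM = 5 h 41 min; less 45 min break → 4 h 56 min
Fri: 6:48 AM–4:08 PM = 9 h 20 min; less 45 min break → 8 h 35 min
Sat: 11:01 AM–3:18 PM = 4 h 17 min; less 45 min break → 3 h 32 min
Thu reg 4 h 56 min / OT 0 h 0 min; Fri reg 8 h 35 min / OT 0 h 0 min; Sat reg 3 h 32 min / OT 0 h 0 min.
Totals: regular 17 h 3 min, overtime 0 h 0 min.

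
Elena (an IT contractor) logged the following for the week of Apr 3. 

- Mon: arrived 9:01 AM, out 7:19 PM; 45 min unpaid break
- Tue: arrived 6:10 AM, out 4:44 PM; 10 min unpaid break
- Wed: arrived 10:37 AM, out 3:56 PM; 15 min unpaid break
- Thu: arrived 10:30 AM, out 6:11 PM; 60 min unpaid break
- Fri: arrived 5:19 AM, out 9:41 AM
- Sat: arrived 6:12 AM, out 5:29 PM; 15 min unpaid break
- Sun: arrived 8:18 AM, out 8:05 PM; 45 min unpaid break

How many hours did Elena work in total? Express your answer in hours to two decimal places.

58.13 hours

Mon: 9:01 AM–7:19 PM = 10 h 18 min; less 45 min break → 9 h 33 min
Tue: 6:10 AM–4:44 PM = 10 h 34 min; less 10 min break → 10 h 24 min
Wed: 10:37 AM–3:56 PM = 5 h 19 min; less 15 min break → 5 h 4 min
Thu: 10:30 AM–6:11 PM = 7 h 41 min; less 60 min break → 6 h 41 min
Fri: 5:19 AM–9:41 AM = 4 h 22 min
Sat: 6:12 AM–5:29 PM = 11 h 17 min; less 15 min break → 11 h 2 min
Sun: 8:18 AM–8:05 PM = 11 h 47 min; less 45 min break → 11 h 2 min
Total: 9 h 33 min + 10 h 24 min + 5 h 4 min + 6 h 41 min + 4 h 22 min + 11 h 2 min + 11 h 2 min = 58 h 8 min.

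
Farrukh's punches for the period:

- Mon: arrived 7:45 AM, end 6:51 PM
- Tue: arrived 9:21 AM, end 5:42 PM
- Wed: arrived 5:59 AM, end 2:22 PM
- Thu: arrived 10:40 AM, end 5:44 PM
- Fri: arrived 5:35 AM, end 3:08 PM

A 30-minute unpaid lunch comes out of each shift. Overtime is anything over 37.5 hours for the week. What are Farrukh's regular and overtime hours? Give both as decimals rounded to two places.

Regular 37.50 hours, overtime 4.45 hours

Mon: 7:45 AM–6:51 PM = 11 h 6 min; less 30 min break → 10 h 36 min
Tue: 9:21 AM–5:42 PM = 8 h 21 min; less 30 min break → 7 h 51 min
Wed: 5:59 AM–2:22 PM = 8 h 23 min; less 30 min break → 7 h 53 min
Thu: 10:40 AM–5:44 PM = 7 h 4 min; less 30 min break → 6 h 34 min
Fri: 5:35 AM–3:08 PM = 9 h 33 min; less 30 min break → 9 h 3 min
Total worked: 41 h 57 min = 41.95 h.
Threshold 37.5 h → overtime 4 h 27 min, regular 37 h 30 min.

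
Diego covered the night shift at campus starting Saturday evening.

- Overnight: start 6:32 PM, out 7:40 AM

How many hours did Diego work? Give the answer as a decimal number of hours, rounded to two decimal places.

13.13 hours

Overnight: 6:32 PM → midnight = 5 h 28 min; midnight → 7:40 AM = 7 h 40 min; span 13 h 8 min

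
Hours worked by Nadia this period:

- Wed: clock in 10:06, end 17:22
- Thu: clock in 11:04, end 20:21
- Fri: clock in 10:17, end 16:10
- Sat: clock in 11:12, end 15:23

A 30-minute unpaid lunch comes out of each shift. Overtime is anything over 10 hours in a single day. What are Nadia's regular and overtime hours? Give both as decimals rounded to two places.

Regular 24.62 hours, overtime 0.00 hours

Wed: 10:06–17:22 = 7 h 16 min; less 30 min break → 6 h 46 min
Thu: 11:04–20:21 = 9 h 17 min; less 30 min break → 8 h 47 min
Fri: 10:17–16:10 = 5 h 53 min; less 30 min break → 5 h 23 min
Sat: 11:12–15:23 = 4 h 11 min; less 30 min break → 3 h 41 min
Wed reg 6 h 46 min / OT 0 h 0 min; Thu reg 8 h 47 min / OT 0 h 0 min; Fri reg 5 h 23 min / OT 0 h 0 min; Sat reg 3 h 41 min / OT 0 h 0 min.
Totals: regular 24 h 37 min, overtime 0 h 0 min.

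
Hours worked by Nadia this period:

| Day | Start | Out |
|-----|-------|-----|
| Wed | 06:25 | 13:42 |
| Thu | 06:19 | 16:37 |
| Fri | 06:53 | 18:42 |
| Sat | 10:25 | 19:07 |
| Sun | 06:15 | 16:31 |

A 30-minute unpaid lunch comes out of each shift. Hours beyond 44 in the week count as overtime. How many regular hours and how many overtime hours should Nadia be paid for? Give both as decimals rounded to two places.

Regular 44.00 hours, overtime 1.87 hours

Wed: 06:25–13:42 = 7 h 17 min; less 30 min break → 6 h 47 min
Thu: 06:19–16:37 = 10 h 18 min; less 30 min break → 9 h 48 min
Fri: 06:53–18:42 = 11 h 49 min; less 30 min break → 11 h 19 min
Sat: 10:25–19:07 = 8 h 42 min; less 30 min break → 8 h 12 min
Sun: 06:15–16:31 = 10 h 16 min; less 30 min break → 9 h 46 min
Total worked: 45 h 52 min = 45.87 h.
Threshold 44 h → overtime 1 h 52 min, regular 44 h 0 min.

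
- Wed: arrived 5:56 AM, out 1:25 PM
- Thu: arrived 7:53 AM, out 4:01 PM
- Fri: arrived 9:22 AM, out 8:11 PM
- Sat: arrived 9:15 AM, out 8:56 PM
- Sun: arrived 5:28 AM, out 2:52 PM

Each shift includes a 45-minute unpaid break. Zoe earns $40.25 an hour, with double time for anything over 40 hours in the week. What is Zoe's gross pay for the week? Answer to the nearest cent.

$1913.22

Wed: 5:56 AM–1:25 PM = 7 h 29 min; less 45 min break → 6 h 44 min
Thu: 7:53 AM–4:01 PM = 8 h 8 min; less 45 min break → 7 h 23 min
Fri: 9:22 AM–8:11 PM = 10 h 49 min; less 45 min break → 10 h 4 min
Sat: 9:15 AM–8:56 PM = 11 h 41 min; less 45 min break → 10 h 56 min
Sun: 5:28 AM–2:52 PM = 9 h 24 min; less 45 min break → 8 h 39 min
Total worked: 43 h 46 min = 2626 min.
Regular 40 h 0 min = 2400 min at $40.25/h; overtime 3 h 46 min = 226 min at $80.50/h.
Pay = (2400 × $40.25 + 226 × $80.50) ÷ 60 = $1913.22.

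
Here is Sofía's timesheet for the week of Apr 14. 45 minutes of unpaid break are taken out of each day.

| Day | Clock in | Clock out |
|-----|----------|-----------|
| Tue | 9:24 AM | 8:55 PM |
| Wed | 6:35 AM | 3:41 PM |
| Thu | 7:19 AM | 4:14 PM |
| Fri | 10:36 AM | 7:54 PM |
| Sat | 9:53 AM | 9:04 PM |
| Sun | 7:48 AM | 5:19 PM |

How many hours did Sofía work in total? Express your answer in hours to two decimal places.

55.03 hours

Tue: 9:24 AM–8:55 PM = 11 h 31 min; less 45 min break → 10 h 46 min
Wed: 6:35 AM–3:41 PM = 9 h 6 min; less 45 min break → 8 h 21 min
Thu: 7:19 AM–4:14 PM = 8 h 55 min; less 45 min break → 8 h 10 min
Fri: 10:36 AM–7:54 PM = 9 h 18 min; less 45 min break → 8 h 33 min
Sat: 9:53 AM–9:04 PM = 11 h 11 min; less 45 min break → 10 h 26 min
Sun: 7:48 AM–5:19 PM = 9 h 31 min; less 45 min break → 8 h 46 min
Total: 10 h 46 min + 8 h 21 min + 8 h 10 min + 8 h 33 min + 10 h 26 min + 8 h 46 min = 55 h 2 min.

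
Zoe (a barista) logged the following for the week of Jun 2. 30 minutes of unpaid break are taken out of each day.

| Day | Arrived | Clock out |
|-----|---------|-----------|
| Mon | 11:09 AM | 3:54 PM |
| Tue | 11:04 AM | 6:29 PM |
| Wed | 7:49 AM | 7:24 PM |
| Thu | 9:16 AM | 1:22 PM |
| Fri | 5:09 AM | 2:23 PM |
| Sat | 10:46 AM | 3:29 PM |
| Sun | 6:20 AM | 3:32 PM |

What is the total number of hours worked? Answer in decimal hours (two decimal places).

Mon: 11:09 AM–3:54 PM = 4 h 45 min; less 30 min break → 4 h 15 min
Tue: 11:04 AM–6:29 PM = 7 h 25 min; less 30 min break → 6 h 55 min
Wed: 7:49 AM–7:24 PM = 11 h 35 min; less 30 min break → 11 h 5 min
Thu: 9:16 AM–1:22 PM = 4 h 6 min; less 30 min break → 3 h 36 min
Fri: 5:09 AM–2:23 PM = 9 h 14 min; less 30 min break → 8 h 44 min
Sat: 10:46 AM–3:29 PM = 4 h 43 min; less 30 min break → 4 h 13 min
Sun: 6:20 AM–3:32 PM = 9 h 12 min; less 30 min break → 8 h 42 min
Total: 4 h 15 min + 6 h 55 min + 11 h 5 min + 3 h 36 min + 8 h 44 min + 4 h 13 min + 8 h 42 min = 47 h 30 min.

47.50 hours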